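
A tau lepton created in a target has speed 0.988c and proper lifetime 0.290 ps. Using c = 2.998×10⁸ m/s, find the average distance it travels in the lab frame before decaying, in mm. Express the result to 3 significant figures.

0.556 mm

γ = 1/√(1 − β²) = 1/√(1 − 0.976144) = 1/√0.023856 = 1/0.154454 = 6.4744.
Lab-frame lifetime: Δt = γτ = 6.4744 × 0.290 ps = 1.8776 ps.
Distance: d = vΔt = 0.988 × 2.998×10⁸ m/s × 1.8776×10^-12 s = 5.56×10^-4 m = 0.556 mm.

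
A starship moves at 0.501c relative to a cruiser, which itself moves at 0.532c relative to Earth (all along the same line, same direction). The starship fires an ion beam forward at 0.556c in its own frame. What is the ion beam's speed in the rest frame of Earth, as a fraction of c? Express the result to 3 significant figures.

0.944c

First combine the ion beam and starship (S''→S'): u₁ = (0.556 + 0.501)/(1 + 0.556×0.501) = 1.057/1.278556 = 0.82671.
Then combine with the cruiser (S'→S): u = (0.82671 + 0.532)/(1 + 0.82671×0.532) = 1.35871/1.43980972 = 0.94367.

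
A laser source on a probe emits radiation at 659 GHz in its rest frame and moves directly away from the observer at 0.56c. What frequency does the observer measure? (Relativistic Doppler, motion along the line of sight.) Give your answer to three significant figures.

350 GHz

Relativistic Doppler (source moving away): f_obs = f_src · √((1−β)/(1+β)).
With β = 0.56: factor = √(0.44/1.56) = 0.53109.
f_obs = 659 × 0.53109 = 350 GHz.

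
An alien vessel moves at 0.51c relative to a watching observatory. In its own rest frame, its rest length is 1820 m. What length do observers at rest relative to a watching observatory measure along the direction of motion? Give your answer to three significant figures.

1570 m

γ = 1/√(1 − β²) = 1/√(1 − 0.2601) = 1/√0.7399 = 1/0.860174 = 1.1626.
Along the direction of motion the measured length is L₀/γ = 1820/1.1626 = 1570 m.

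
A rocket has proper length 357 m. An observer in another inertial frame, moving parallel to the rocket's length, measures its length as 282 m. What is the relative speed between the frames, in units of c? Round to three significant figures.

0.613c

Length contraction gives γ = L₀/L = 357/282 = 1.266.
β = √(1 − 1/γ²) = √0.376075 = 0.613.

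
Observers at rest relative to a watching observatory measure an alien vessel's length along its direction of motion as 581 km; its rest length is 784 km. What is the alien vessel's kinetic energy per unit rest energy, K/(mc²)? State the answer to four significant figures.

0.3494

γ = L₀/L = 784/581 = 1.3494.
Since K = (γ−1)mc², K/(mc²) = 1.3494 − 1 = 0.3494.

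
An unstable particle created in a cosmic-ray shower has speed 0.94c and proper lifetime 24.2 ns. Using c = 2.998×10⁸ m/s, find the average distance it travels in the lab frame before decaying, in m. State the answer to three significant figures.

20.0 m

With β = 0.94, γ = 1/√(1 − 0.94²) = 1/√0.1164 = 2.9311.
Lab-frame lifetime: Δt = γτ = 2.9311 × 24.2 ns = 70.933 ns.
Distance: d = vΔt = 0.94 × 2.998×10⁸ m/s × 7.0933×10^-8 s = 20.0 m.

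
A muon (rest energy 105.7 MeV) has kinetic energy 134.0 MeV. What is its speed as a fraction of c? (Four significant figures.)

γ = 1 + K/(mc²) = 1 + 134.0/105.7 = 2.2677.
β = √(1 − 1/γ²) = √(1 − 0.194459) = √0.805541 = 0.8975.

0.8975c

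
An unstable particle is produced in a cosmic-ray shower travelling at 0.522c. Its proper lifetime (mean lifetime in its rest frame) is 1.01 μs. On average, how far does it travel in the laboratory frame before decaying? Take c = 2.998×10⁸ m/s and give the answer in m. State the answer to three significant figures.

γ = 1/√(1 − β²) = 1/√(1 − 0.272484) = 1/√0.727516 = 1/0.852945 = 1.1724.
Lab-frame lifetime: Δt = γτ = 1.1724 × 1.01 μs = 1.1841 μs.
Distance: d = vΔt = 0.522 × 2.998×10⁸ m/s × 1.1841×10^-6 s = 185 m.

185 m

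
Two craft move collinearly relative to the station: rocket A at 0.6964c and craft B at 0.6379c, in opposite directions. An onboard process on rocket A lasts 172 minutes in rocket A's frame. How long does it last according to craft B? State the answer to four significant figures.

449.5 minutes

The velocity of rocket A relative to craft B is (0.6964 + 0.6379)c / (1 + 0.6964×0.6379) = 0.92388c; relative speed 0.92388c.
γ for this relative speed: γ = 1/√(1 − 0.853554) = 2.6131.
The clock on rocket A records proper time, so craft B measures Δt = γΔτ = 2.6131 × 172 = 449.5 minutes.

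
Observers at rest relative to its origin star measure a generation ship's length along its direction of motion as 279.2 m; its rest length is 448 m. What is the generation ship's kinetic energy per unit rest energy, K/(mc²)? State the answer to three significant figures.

0.605

Length contraction gives γ = L₀/L = 448/279.2 = 1.60458.
K/(mc²) = γ − 1 = 1.60458 − 1 = 0.605.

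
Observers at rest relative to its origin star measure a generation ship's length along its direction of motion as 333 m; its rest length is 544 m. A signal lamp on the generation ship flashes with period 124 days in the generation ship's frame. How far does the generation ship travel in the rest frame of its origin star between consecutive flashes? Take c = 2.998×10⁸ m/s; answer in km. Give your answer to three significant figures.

Length contraction gives γ = L₀/L = 544/333 = 1.63363.
β = √(1 − 1/γ²) = 0.79075. Lab-frame period = γτ = 1.63363×124 days = 202.57 days. Distance = βc × γτ = 0.79075 × 2.998×10⁸ m/s × 17502048 s = 4.1492×10^15 m = 4.15×10^12 km.

4.15×10^12 km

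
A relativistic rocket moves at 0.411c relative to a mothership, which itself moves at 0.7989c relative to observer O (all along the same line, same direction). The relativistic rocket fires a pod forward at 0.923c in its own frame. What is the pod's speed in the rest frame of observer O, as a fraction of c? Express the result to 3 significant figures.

Apply u = (u'+v)/(1+u'v) twice. Pod in the mothership frame: (0.923+0.411)/(1+0.923·0.411) = 1.334/1.379353 = 0.96712c.
That velocity, transformed to the rest frame of observer O: (0.96712+0.7989)/(1+0.96712·0.7989) = 1.76602/1.772632168 = 0.99627c.

0.996c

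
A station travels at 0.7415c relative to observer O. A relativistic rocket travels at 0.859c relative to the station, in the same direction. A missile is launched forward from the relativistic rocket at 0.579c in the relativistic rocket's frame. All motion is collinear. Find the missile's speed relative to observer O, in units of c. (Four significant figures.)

Apply u = (u'+v)/(1+u'v) twice. Missile in the station frame: (0.579+0.859)/(1+0.579·0.859) = 1.438/1.497361 = 0.96036c.
That velocity, transformed to the rest frame of observer O: (0.96036+0.7415)/(1+0.96036·0.7415) = 1.70186/1.71210694 = 0.99402c.

0.9940c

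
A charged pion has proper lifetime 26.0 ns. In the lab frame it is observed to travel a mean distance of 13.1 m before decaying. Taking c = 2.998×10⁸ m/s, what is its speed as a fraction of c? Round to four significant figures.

d = βγcτ ⇒ βγ = d/(cτ) = 13.10 m / (7.7948 m) = 1.6806.
β = (βγ)/√(1+(βγ)²) = 1.6806/√3.82442 = 0.8594.

0.8594c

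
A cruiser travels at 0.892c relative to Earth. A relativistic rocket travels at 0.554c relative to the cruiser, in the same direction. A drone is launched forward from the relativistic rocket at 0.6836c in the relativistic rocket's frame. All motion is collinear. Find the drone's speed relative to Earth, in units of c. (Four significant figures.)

First combine the drone and relativistic rocket (S''→S'): u₁ = (0.6836 + 0.554)/(1 + 0.6836×0.554) = 1.2376/1.3787144 = 0.89765.
Then combine with the cruiser (S'→S): u = (0.89765 + 0.892)/(1 + 0.89765×0.892) = 1.78965/1.8007038 = 0.99386.

0.9939c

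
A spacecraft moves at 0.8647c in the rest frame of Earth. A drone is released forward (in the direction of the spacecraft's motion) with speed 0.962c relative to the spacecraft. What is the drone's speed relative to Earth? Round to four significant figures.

Relativistic velocity addition: u = (u' + v)/(1 + u'v/c²), with u' = 0.962c and v = 0.8647c.
Numerator: 0.962 + 0.8647 = 1.8267. Denominator: 1 + (0.962)(0.8647) = 1.8318414.
u = 1.8267/1.8318414 = 0.99719, so the speed is 0.9972c.

0.9972c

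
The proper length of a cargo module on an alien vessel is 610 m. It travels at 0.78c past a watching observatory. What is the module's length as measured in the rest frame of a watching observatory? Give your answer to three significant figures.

Lorentz factor: γ = (1 − 0.6084)^(−1/2) = 1.598.
Along the direction of motion the measured length is L₀/γ = 610/1.598 = 382 m.

382 m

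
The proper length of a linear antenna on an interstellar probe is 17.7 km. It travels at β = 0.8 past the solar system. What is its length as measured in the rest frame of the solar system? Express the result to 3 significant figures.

γ = 1/√(1 − β²) = 1/√(1 − 0.64) = 1/√0.36 = 1/0.6 = 1.6667.
Length contraction: L = L₀/γ = 17.7/1.6667 = 10.6 km.

10.6 km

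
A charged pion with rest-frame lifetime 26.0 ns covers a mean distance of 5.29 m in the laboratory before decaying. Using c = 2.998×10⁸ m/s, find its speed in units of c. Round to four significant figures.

Let x = d/(cτ) = 5.290 m / (2.998×10⁸ m/s × 2.600×10^-8 s) = 0.67866. Since d = βγcτ, x = βγ = β/√(1−β²).
Solving: β² = x²/(1+x²) = 0.460579/1.460579 = 0.31534, so β = 0.5616.

0.5616c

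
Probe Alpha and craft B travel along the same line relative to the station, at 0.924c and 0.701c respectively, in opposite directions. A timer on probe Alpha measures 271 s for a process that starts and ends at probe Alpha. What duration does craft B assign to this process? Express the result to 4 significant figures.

1637 s

The velocity of probe Alpha relative to craft B is (0.924 + 0.701)c / (1 + 0.924×0.701) = 0.98621c; relative speed 0.98621c.
At |u| = 0.98621c, γ = (1 − 0.97261)^(−1/2) = 6.0423.
The clock on probe Alpha records proper time, so craft B measures Δt = γΔτ = 6.0423 × 271 = 1637 s.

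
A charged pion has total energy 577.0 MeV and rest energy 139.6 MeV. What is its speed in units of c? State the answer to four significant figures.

0.9703c

γ = E/(mc²) = 577.0/139.6 = 4.1332.
β = √(1 − 1/γ²) = √(1 − 0.0585366) = √0.9414634 = 0.9703.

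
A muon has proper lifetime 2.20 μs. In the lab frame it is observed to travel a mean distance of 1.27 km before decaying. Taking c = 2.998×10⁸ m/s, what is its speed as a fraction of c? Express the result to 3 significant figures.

0.887c

Let x = d/(cτ) = 1270 m / (2.998×10⁸ m/s × 2.200×10^-6 s) = 1.9255. Since d = βγcτ, x = βγ = β/√(1−β²).
Solving: β² = x²/(1+x²) = 3.70755/4.70755 = 0.787575, so β = 0.887.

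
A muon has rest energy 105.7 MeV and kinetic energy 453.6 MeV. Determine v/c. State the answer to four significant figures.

γ = 1 + K/(mc²) = 1 + 453.6/105.7 = 5.2914.
β = √(1 − 1/γ²) = √(1 − 0.0357157) = √0.9642843 = 0.9820.

0.9820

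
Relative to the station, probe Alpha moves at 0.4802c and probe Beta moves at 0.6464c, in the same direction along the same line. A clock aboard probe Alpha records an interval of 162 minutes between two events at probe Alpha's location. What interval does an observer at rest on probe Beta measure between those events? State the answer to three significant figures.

167 minutes

Transform probe Alpha's velocity into probe Beta's frame: (0.4802 − 0.6464)/(1 − 0.4802·0.6464) = −0.1662/0.68959872, so the relative speed is 0.24101c.
At |u| = 0.24101c, γ = (1 − 0.0580858)^(−1/2) = 1.0304.
The clock on probe Alpha records proper time, so probe Beta measures Δt = γΔτ = 1.0304 × 162 = 167 minutes.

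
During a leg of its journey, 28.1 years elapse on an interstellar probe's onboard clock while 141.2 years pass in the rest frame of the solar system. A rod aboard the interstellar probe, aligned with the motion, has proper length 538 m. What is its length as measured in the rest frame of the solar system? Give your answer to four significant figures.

From Δt = γΔτ: γ = 141.2/28.1 = 5.02491.
L = L₀/γ = 538/5.02491 = 107.1 m.

107.1 m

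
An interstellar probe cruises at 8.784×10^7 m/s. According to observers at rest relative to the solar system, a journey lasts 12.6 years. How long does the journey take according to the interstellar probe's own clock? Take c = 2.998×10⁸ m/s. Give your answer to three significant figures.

12.0 years

β = v/c = (8.784×10^7 m/s)/(2.998×10⁸ m/s) = 0.292995.
Lorentz factor: γ = (1 − 0.08584607)^(−1/2) = 1.0459.
The interstellar probe's clock runs slow as seen from the solar system, so Δτ = Δt/γ = 12.6/1.0459 = 12.0 years.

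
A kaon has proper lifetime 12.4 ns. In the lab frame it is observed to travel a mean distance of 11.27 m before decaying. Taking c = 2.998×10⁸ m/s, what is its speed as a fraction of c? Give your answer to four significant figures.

0.9497c

Let x = d/(cτ) = 11.27 m / (2.998×10⁸ m/s × 1.240×10^-8 s) = 3.0316. Since d = βγcτ, x = βγ = β/√(1−β²).
Solving: β² = x²/(1+x²) = 9.1906/10.1906 = 0.90187, so β = 0.9497.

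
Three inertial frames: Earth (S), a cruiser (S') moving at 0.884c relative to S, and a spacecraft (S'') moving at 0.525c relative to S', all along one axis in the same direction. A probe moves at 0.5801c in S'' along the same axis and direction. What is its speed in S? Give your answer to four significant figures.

0.9899c

Compose velocities in two stages. Stage 1 (into S'): u₁ = (0.5801+0.525)/(1+0.5801×0.525) = 0.84711.
Stage 2 (into S): u = (0.84711+0.884)/(1+0.84711×0.884) = 0.98986, so the speed is 0.9899c.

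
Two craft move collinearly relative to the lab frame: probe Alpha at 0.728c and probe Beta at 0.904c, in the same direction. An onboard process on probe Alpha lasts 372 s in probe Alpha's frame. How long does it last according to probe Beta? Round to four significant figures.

433.9 s

Transform probe Alpha's velocity into probe Beta's frame: (0.728 − 0.904)/(1 − 0.728·0.904) = −0.176/0.341888, so the relative speed is 0.51479c.
At |u| = 0.51479c, γ = (1 − 0.265009)^(−1/2) = 1.1664.
The clock on probe Alpha records proper time, so probe Beta measures Δt = γΔτ = 1.1664 × 372 = 433.9 s.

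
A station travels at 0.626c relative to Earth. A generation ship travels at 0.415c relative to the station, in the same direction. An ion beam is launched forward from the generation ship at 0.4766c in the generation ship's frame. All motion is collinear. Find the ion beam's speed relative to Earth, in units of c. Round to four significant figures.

0.9348c

Apply u = (u'+v)/(1+u'v) twice. Ion beam in the station frame: (0.4766+0.415)/(1+0.4766·0.415) = 0.8916/1.197789 = 0.74437c.
That velocity, transformed to the rest frame of Earth: (0.74437+0.626)/(1+0.74437·0.626) = 1.37037/1.46597562 = 0.93478c.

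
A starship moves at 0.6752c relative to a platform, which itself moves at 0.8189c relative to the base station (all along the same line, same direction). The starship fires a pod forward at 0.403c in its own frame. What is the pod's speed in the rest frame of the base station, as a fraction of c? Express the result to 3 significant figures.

0.984c

First combine the pod and starship (S''→S'): u₁ = (0.403 + 0.6752)/(1 + 0.403×0.6752) = 1.0782/1.2721056 = 0.84757.
Then combine with the platform (S'→S): u = (0.84757 + 0.8189)/(1 + 0.84757×0.8189) = 1.66647/1.694075073 = 0.9837.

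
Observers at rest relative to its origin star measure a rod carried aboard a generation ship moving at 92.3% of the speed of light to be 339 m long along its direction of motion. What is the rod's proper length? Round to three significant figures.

γ = 1/√(1 − β²) = 1/√(1 − 0.851929) = 1/√0.148071 = 1/0.3848 = 2.5988.
Proper length: L₀ = γ·L = 2.5988 × 339 = 881 m.

881 m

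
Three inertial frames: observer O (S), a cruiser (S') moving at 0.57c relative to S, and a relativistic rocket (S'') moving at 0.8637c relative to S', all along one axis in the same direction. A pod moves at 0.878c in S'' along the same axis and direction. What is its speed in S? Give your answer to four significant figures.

0.9974c

First combine the pod and relativistic rocket (S''→S'): u₁ = (0.878 + 0.8637)/(1 + 0.878×0.8637) = 1.7417/1.7583286 = 0.99054.
Then combine with the cruiser (S'→S): u = (0.99054 + 0.57)/(1 + 0.99054×0.57) = 1.56054/1.5646078 = 0.9974.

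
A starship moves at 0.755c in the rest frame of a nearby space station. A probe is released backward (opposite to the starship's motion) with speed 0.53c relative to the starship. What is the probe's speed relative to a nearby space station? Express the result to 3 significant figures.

Relativistic velocity addition: u = (u' + v)/(1 + u'v/c²), with u' = −0.53c and v = 0.755c.
Numerator: −0.53 + 0.755 = 0.225. Denominator: 1 + (−0.53)(0.755) = 0.59985.
u = 0.225/0.59985 = 0.37509, so the speed is 0.375c.

0.375c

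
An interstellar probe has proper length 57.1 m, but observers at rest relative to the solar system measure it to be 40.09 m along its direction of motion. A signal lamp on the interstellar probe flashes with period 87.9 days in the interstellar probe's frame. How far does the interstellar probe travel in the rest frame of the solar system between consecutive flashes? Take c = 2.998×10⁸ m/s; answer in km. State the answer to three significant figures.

γ = L₀/L = 57.1/40.09 = 1.4243.
β = √(1 − 1/γ²) = 0.71208. Lab-frame period = γτ = 1.4243×87.9 days = 125.2 days. Distance = βc × γτ = 0.71208 × 2.998×10⁸ m/s × 10817280 s = 2.3093×10^15 m = 2.31×10^12 km.

2.31×10^12 km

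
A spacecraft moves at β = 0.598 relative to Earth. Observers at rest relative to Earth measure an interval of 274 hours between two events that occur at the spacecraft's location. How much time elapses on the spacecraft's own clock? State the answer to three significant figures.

Lorentz factor: γ = (1 − 0.357604)^(−1/2) = 1.2477.
The spacecraft's clock runs slow as seen from Earth, so Δτ = Δt/γ = 274/1.2477 = 220 hours.

220 hours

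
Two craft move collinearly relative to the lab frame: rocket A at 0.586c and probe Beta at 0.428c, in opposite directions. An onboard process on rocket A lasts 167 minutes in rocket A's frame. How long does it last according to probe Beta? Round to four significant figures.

The velocity of rocket A relative to probe Beta is (0.586 + 0.428)c / (1 + 0.586×0.428) = 0.81068c; relative speed 0.81068c.
At |u| = 0.81068c, γ = (1 − 0.657202)^(−1/2) = 1.708.
Rocket A's interval is proper; time dilation gives Δt_B = γΔτ = 1.708 × 167 minutes = 285.2 minutes.

285.2 minutes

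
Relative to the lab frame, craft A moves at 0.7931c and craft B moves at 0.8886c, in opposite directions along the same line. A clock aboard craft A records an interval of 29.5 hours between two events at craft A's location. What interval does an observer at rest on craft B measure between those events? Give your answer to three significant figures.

Speed of craft A in craft B's frame: u = (v_A + v_B)/(1 + v_A v_B/c²) = (0.7931 + 0.8886)/(1 + 0.7931×0.8886) = 1.6817/1.70474866 = 0.98648; |u| = 0.98648c.
γ for this relative speed: γ = 1/√(1 − 0.973143) = 6.102.
Craft A's interval is proper; time dilation gives Δt_B = γΔτ = 6.102 × 29.5 hours = 180 hours.

180 hours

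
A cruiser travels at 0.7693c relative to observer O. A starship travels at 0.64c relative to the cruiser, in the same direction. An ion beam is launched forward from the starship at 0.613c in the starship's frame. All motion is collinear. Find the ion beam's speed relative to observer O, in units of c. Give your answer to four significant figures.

0.9864c

First combine the ion beam and starship (S''→S'): u₁ = (0.613 + 0.64)/(1 + 0.613×0.64) = 1.253/1.39232 = 0.89994.
Then combine with the cruiser (S'→S): u = (0.89994 + 0.7693)/(1 + 0.89994×0.7693) = 1.66924/1.692323842 = 0.98636.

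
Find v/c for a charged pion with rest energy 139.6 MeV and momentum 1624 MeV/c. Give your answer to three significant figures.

pc/(mc²) = 1624/139.6 = 11.633 = βγ = β/√(1−β²).
So β² = x²/(1 + x²) with x = 11.633: x² = 135.327, β² = 135.327/136.327 = 0.992665, β = 0.996.

0.996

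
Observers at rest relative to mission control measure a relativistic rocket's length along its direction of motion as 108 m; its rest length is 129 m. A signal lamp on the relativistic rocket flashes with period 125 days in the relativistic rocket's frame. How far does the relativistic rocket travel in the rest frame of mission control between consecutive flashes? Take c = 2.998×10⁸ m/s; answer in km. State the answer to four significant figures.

2.115×10^12 km

Length contraction gives γ = L₀/L = 129/108 = 1.19444.
β = √(1 − 1/γ²) = 0.54688. Lab-frame period = γτ = 1.19444×125 days = 149.31 days. Distance = βc × γτ = 0.54688 × 2.998×10⁸ m/s × 12900384 s = 2.1151×10^15 m = 2.115×10^12 km.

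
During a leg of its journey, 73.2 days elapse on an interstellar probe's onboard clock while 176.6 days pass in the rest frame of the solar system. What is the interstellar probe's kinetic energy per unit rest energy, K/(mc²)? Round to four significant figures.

1.413

The time-dilation ratio gives γ = 176.6/73.2 = 2.41257.
K/(mc²) = γ − 1 = 2.41257 − 1 = 1.413.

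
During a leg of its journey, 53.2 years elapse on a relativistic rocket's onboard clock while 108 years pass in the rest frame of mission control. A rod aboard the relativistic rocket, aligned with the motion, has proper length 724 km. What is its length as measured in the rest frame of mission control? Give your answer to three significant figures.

357 km

γ = Δt/Δτ = 108/53.2 = 2.03008.
L = L₀/γ = 724/2.03008 = 357 km.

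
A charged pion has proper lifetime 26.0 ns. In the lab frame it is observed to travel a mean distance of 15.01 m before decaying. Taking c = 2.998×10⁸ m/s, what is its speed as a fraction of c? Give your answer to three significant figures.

0.887c

Let x = d/(cτ) = 15.01 m / (2.998×10⁸ m/s × 2.600×10^-8 s) = 1.9256. Since d = βγcτ, x = βγ = β/√(1−β²).
Solving: β² = x²/(1+x²) = 3.70794/4.70794 = 0.787593, so β = 0.887.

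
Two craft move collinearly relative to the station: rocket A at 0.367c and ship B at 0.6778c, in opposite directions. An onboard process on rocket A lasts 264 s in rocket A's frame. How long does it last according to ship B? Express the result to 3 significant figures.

482 s

Transform rocket A's velocity into ship B's frame: (0.367 + 0.6778)/(1 + 0.367·0.6778) = 1.0448/1.2487526, so the relative speed is 0.83667c.
At |u| = 0.83667c, γ = (1 − 0.700017)^(−1/2) = 1.8258.
The clock on rocket A records proper time, so ship B measures Δt = γΔτ = 1.8258 × 264 = 482 s.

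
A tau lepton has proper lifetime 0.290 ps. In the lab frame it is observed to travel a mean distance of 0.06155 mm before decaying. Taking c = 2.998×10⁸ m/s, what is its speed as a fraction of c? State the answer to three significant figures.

Lab distance = (lab lifetime)·v = γτ·βc, so βγ = d/(cτ) = 6.155×10^-5/(2.998×10⁸ × 2.900×10^-13) = 0.70794.
With βγ = 0.70794: γ² = 1 + (βγ)² = 1.501179, and β = (βγ)/γ = 0.70794/1.22523 = 0.578.

0.578c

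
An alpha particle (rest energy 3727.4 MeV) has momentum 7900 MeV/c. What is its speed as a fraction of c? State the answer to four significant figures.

0.9044c

pc/(mc²) = 7900/3727.4 = 2.1194 = βγ = β/√(1−β²).
So β² = x²/(1 + x²) with x = 2.1194: x² = 4.49186, β² = 4.49186/5.49186 = 0.817912, β = 0.9044.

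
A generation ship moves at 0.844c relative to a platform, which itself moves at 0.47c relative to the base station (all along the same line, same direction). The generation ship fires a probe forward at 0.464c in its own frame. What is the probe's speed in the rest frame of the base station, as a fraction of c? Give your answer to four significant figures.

First combine the probe and generation ship (S''→S'): u₁ = (0.464 + 0.844)/(1 + 0.464×0.844) = 1.308/1.391616 = 0.93991.
Then combine with the platform (S'→S): u = (0.93991 + 0.47)/(1 + 0.93991×0.47) = 1.40991/1.4417577 = 0.97791.

0.9779c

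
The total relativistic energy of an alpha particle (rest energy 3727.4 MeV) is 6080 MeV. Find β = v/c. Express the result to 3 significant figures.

γ = E/(mc²) = 6080/3727.4 = 1.6312.
β = √(1 − 1/γ²) = √(1 − 0.375825) = √0.624175 = 0.790.

0.790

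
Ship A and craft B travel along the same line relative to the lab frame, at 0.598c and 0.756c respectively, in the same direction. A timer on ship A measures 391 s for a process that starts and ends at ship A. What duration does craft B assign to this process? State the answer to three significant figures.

408 s

Transform ship A's velocity into craft B's frame: (0.598 − 0.756)/(1 − 0.598·0.756) = −0.158/0.547912, so the relative speed is 0.28837c.
At |u| = 0.28837c, γ = (1 − 0.0831573)^(−1/2) = 1.0444.
Ship A's interval is proper; time dilation gives Δt_B = γΔτ = 1.0444 × 391 s = 408 s.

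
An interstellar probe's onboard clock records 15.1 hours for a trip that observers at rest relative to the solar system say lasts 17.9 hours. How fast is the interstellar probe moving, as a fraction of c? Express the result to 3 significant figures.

γ = Δt/Δτ = 17.9/15.1 = 1.1854.
β = √(1 − 1/γ²) = √(1 − 0.711656) = √0.288344 = 0.537.

0.537c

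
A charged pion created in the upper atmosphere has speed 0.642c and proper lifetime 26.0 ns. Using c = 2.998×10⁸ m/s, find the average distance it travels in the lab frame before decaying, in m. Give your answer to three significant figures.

γ = 1/√(1 − β²) = 1/√(1 − 0.412164) = 1/√0.587836 = 1/0.766705 = 1.3043.
Lab-frame lifetime: Δt = γτ = 1.3043 × 26.0 ns = 33.912 ns.
Distance: d = vΔt = 0.642 × 2.998×10⁸ m/s × 3.3912×10^-8 s = 6.53 m.

6.53 m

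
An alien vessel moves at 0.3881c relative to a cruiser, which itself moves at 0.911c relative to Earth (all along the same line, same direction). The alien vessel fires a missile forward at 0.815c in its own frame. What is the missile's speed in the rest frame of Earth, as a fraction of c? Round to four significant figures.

Apply u = (u'+v)/(1+u'v) twice. Missile in the cruiser frame: (0.815+0.3881)/(1+0.815·0.3881) = 1.2031/1.3163015 = 0.914c.
That velocity, transformed to the rest frame of Earth: (0.914+0.911)/(1+0.914·0.911) = 1.825/1.832654 = 0.99582c.

0.9958c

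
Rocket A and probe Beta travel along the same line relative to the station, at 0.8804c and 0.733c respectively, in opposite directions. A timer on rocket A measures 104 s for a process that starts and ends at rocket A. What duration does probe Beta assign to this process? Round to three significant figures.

The velocity of rocket A relative to probe Beta is (0.8804 + 0.733)c / (1 + 0.8804×0.733) = 0.98059c; relative speed 0.98059c.
γ for this relative speed: γ = 1/√(1 − 0.961557) = 5.1002.
Rocket A's interval is proper; time dilation gives Δt_B = γΔτ = 5.1002 × 104 s = 530 s.

530 s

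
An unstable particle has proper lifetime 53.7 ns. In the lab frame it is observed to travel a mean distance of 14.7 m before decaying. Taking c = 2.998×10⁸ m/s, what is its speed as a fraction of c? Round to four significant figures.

d = βγcτ ⇒ βγ = d/(cτ) = 14.70 m / (16.09926 m) = 0.91309.
β = (βγ)/√(1+(βγ)²) = 0.91309/√1.833733 = 0.6743.

0.6743c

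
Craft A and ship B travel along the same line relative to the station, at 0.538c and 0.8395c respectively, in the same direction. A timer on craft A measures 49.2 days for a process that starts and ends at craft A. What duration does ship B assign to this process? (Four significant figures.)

The velocity of craft A relative to ship B is (0.538 − 0.8395)c / (1 − 0.538×0.8395) = −0.54983c; relative speed 0.54983c.
γ for this relative speed: γ = 1/√(1 − 0.302313) = 1.1972.
The clock on craft A records proper time, so ship B measures Δt = γΔτ = 1.1972 × 49.2 = 58.90 days.

58.90 days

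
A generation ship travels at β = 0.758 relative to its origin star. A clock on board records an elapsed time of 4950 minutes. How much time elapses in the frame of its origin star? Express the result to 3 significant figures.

γ = 1/√(1 − β²) = 1/√(1 − 0.574564) = 1/√0.425436 = 1/0.652255 = 1.5331.
Time dilation: Δt = γ·Δτ = 1.5331 × 4950 = 7590 minutes.

7590 minutes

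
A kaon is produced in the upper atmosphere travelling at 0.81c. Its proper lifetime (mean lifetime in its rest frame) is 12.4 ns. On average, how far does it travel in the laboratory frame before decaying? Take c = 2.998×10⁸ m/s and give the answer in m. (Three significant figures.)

γ = 1/√(1 − β²) = 1/√(1 − 0.6561) = 1/√0.3439 = 1/0.58643 = 1.7052.
Lab-frame lifetime: Δt = γτ = 1.7052 × 12.4 ns = 21.144 ns.
Distance: d = vΔt = 0.81 × 2.998×10⁸ m/s × 2.1144×10^-8 s = 5.13 m.

5.13 m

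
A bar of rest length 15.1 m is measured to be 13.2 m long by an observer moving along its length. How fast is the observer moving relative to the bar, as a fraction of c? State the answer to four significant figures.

0.4856c

Length contraction gives γ = L₀/L = 15.1/13.2 = 1.1439.
β = √(1 − 1/γ²) = √0.23577 = 0.4856.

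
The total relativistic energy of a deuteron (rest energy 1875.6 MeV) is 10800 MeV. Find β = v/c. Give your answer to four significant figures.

0.9848

γ = E/(mc²) = 10800/1875.6 = 5.7582.
β = √(1 − 1/γ²) = √(1 − 0.0301597) = √0.9698403 = 0.9848.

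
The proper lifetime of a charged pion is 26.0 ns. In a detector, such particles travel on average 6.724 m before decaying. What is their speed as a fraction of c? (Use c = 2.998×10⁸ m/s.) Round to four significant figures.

0.6532c

Let x = d/(cτ) = 6.724 m / (2.998×10⁸ m/s × 2.600×10^-8 s) = 0.86263. Since d = βγcτ, x = βγ = β/√(1−β²).
Solving: β² = x²/(1+x²) = 0.744131/1.744131 = 0.426649, so β = 0.6532.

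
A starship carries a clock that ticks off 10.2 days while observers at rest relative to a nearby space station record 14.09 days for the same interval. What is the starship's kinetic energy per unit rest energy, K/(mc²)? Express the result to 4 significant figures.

0.3814

From Δt = γΔτ: γ = 14.09/10.2 = 1.38137.
K/(mc²) = γ − 1 = 1.38137 − 1 = 0.3814.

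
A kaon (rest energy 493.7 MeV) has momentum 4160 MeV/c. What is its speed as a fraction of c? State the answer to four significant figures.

0.9930c

βγ = pc/(mc²) = 4160/493.7 = 8.4262.
Since γ² = 1 + (βγ)² = 72.0008, γ = √72.0008 = 8.48533, and β = (βγ)/γ = 8.4262/8.48533 = 0.9930.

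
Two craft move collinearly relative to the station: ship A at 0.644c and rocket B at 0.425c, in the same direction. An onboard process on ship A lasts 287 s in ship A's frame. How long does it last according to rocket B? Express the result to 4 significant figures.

301.0 s

Speed of ship A in rocket B's frame: u = (v_A − v_B)/(1 − v_A v_B/c²) = (0.644 − 0.425)/(1 − 0.644×0.425) = 0.219/0.7263 = 0.30153; |u| = 0.30153c.
γ for this relative speed: γ = 1/√(1 − 0.0909203) = 1.0488.
Ship A's interval is proper; time dilation gives Δt_B = γΔτ = 1.0488 × 287 s = 301.0 s.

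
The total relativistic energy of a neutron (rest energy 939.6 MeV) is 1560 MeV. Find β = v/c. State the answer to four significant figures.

Total energy E = γmc² gives γ = 1560/939.6 = 1.6603.
Hence β = √(1 − 1/γ²) = √(1 − 0.362766) = √0.637234 = 0.7983.

0.7983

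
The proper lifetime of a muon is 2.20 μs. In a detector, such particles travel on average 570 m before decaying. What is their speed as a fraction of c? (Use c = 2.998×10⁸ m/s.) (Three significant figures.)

d = βγcτ ⇒ βγ = d/(cτ) = 570.0 m / (659.56 m) = 0.86421.
β = (βγ)/√(1+(βγ)²) = 0.86421/√1.746859 = 0.654.

0.654c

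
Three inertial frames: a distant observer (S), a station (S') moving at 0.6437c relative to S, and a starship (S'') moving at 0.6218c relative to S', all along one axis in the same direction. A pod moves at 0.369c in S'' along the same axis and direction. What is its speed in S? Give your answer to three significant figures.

Compose velocities in two stages. Stage 1 (into S'): u₁ = (0.369+0.6218)/(1+0.369×0.6218) = 0.80589.
Stage 2 (into S): u = (0.80589+0.6437)/(1+0.80589×0.6437) = 0.95446, so the speed is 0.954c.

0.954c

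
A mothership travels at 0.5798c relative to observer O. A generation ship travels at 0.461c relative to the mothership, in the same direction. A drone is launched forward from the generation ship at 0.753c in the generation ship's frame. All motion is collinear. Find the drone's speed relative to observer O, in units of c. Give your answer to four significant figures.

0.9727c

Compose velocities in two stages. Stage 1 (into S'): u₁ = (0.753+0.461)/(1+0.753×0.461) = 0.90117.
Stage 2 (into S): u = (0.90117+0.5798)/(1+0.90117×0.5798) = 0.97272, so the speed is 0.9727c.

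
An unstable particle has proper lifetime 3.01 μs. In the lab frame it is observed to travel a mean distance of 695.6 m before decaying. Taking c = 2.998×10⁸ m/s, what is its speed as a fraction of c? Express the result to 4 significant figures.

0.6105c

Lab distance = (lab lifetime)·v = γτ·βc, so βγ = d/(cτ) = 695.6/(2.998×10⁸ × 3.010×10^-6) = 0.77084.
With βγ = 0.77084: γ² = 1 + (βγ)² = 1.594194, and β = (βγ)/γ = 0.77084/1.26261 = 0.6105.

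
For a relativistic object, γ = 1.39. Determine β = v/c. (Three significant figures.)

β = √(1 − 1/γ²) = √(1 − 1/1.9321) = √0.482428 = 0.695.

0.695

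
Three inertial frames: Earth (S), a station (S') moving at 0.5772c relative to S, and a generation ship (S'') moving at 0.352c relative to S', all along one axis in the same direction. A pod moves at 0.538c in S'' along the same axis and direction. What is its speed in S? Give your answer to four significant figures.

Apply u = (u'+v)/(1+u'v) twice. Pod in the station frame: (0.538+0.352)/(1+0.538·0.352) = 0.89/1.189376 = 0.74829c.
That velocity, transformed to the rest frame of Earth: (0.74829+0.5772)/(1+0.74829·0.5772) = 1.32549/1.431912988 = 0.92568c.

0.9257c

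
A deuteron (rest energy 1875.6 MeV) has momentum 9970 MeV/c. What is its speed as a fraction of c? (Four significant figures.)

pc/(mc²) = 9970/1875.6 = 5.3156 = βγ = β/√(1−β²).
So β² = x²/(1 + x²) with x = 5.3156: x² = 28.2556, β² = 28.2556/29.2556 = 0.965819, β = 0.9828.

0.9828c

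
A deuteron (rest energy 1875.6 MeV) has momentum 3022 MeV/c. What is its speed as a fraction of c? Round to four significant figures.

0.8497c

βγ = pc/(mc²) = 3022/1875.6 = 1.6112.
Since γ² = 1 + (βγ)² = 3.59597, γ = √3.59597 = 1.8963, and β = (βγ)/γ = 1.6112/1.8963 = 0.8497.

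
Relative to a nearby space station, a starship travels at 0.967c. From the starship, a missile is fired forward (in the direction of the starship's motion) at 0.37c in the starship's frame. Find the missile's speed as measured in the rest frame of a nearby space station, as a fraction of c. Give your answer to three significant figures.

0.985c

Relativistic velocity addition: u = (u' + v)/(1 + u'v/c²), with u' = 0.37c and v = 0.967c.
Numerator: 0.37 + 0.967 = 1.337. Denominator: 1 + (0.37)(0.967) = 1.35779.
u = 1.337/1.35779 = 0.98469, so the speed is 0.985c.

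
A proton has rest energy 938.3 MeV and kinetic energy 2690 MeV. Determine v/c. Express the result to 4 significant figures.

0.9660

γ = 1 + K/(mc²) = 1 + 2690/938.3 = 3.8669.
β = √(1 − 1/γ²) = √(1 − 0.0668766) = √0.9331234 = 0.9660.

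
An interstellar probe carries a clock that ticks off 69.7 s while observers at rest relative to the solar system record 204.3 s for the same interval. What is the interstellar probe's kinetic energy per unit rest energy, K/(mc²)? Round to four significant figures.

γ = Δt/Δτ = 204.3/69.7 = 2.93113.
K/(mc²) = γ − 1 = 2.93113 − 1 = 1.931.

1.931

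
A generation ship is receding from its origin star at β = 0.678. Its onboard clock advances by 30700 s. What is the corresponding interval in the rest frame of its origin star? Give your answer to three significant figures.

41800 s

Lorentz factor: γ = (1 − 0.459684)^(−1/2) = 1.3604.
Time dilation: Δt = γ·Δτ = 1.3604 × 30700 = 41800 s.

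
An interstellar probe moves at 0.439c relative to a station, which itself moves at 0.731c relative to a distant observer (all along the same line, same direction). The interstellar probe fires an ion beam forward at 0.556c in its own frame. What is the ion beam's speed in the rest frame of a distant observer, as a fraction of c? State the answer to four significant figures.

First combine the ion beam and interstellar probe (S''→S'): u₁ = (0.556 + 0.439)/(1 + 0.556×0.439) = 0.995/1.244084 = 0.79979.
Then combine with the station (S'→S): u = (0.79979 + 0.731)/(1 + 0.79979×0.731) = 1.53079/1.58464649 = 0.96601.

0.9660c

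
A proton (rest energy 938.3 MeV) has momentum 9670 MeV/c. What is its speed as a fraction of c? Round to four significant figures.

0.9953c

pc/(mc²) = 9670/938.3 = 10.306 = βγ = β/√(1−β²).
So β² = x²/(1 + x²) with x = 10.306: x² = 106.214, β² = 106.214/107.214 = 0.990673, β = 0.9953.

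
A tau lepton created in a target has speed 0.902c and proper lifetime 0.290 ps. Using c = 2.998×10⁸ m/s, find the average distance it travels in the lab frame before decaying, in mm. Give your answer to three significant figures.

Lorentz factor: γ = (1 − 0.813604)^(−1/2) = 2.3162.
Lab-frame lifetime: Δt = γτ = 2.3162 × 0.290 ps = 0.6717 ps.
Distance: d = vΔt = 0.902 × 2.998×10⁸ m/s × 6.7170×10^-13 s = 1.82×10^-4 m = 0.182 mm.

0.182 mm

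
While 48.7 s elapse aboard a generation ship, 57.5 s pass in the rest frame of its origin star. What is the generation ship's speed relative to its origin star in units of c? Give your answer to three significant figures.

γ = Δt/Δτ = 57.5/48.7 = 1.1807.
β = √(1 − 1/γ²) = √(1 − 0.717333) = √0.282667 = 0.532.

0.532c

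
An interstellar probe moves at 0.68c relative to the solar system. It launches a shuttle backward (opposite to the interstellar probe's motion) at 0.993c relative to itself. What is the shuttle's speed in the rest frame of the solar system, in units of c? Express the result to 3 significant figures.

0.964c

Relativistic velocity addition: u = (u' + v)/(1 + u'v/c²), with u' = −0.993c and v = 0.68c.
Numerator: −0.993 + 0.68 = −0.313. Denominator: 1 + (−0.993)(0.68) = 0.32476.
u = −0.313/0.32476 = −0.96379, so the speed is 0.964c.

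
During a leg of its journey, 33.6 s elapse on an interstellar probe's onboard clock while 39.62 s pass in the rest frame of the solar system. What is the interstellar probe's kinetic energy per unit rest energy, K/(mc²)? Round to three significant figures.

γ = Δt/Δτ = 39.62/33.6 = 1.17917.
Since K = (γ−1)mc², K/(mc²) = 1.17917 − 1 = 0.179.

0.179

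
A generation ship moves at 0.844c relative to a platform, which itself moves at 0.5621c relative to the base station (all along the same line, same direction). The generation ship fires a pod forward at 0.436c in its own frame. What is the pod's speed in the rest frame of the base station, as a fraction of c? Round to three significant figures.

Apply u = (u'+v)/(1+u'v) twice. Pod in the platform frame: (0.436+0.844)/(1+0.436·0.844) = 1.28/1.367984 = 0.93568c.
That velocity, transformed to the rest frame of the base station: (0.93568+0.5621)/(1+0.93568·0.5621) = 1.49778/1.525945728 = 0.98154c.

0.982c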